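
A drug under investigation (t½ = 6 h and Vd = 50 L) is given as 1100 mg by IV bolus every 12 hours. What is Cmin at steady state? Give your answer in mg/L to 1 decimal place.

The dosing interval is 2 half-lives, so f = 2^(−2) = 0.25.
Accumulation ratio R = 1/(1 − f) = 1/0.75 = 4/3.
Single-dose peak C₀ = D/Vd = 1100/50 = 22 mg/L.
Steady-state peak Cmax,ss = C₀·R = 22 × 4/3 ≈ 29.333 mg/L.
Steady-state trough Cmin,ss = Cmax,ss·f ≈ 29.333 × 0.25 ≈ 7.333 mg/L.

7.3 mg/L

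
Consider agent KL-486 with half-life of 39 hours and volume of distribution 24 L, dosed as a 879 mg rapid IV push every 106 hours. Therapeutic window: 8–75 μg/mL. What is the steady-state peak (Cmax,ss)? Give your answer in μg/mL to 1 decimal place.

k = ln2/t½ = ln2/39 ≈ 0.017773 h⁻¹; fraction remaining f = e^(−kτ) = e^(−0.017773×106) ≈ 0.1520.
Accumulation ratio R = 1/(1 − f) ≈ 1/0.8480 ≈ 1.1792.
Single-dose peak C₀ = D/Vd = 879/24 ≈ 36.625 μg/mL.
Steady-state peak Cmax,ss = C₀·R ≈ 36.625 × 1.1792 ≈ 43.188 μg/mL.
Peak 43.2 μg/mL vs MTC 75 μg/mL: below toxic threshold.

43.2 μg/mL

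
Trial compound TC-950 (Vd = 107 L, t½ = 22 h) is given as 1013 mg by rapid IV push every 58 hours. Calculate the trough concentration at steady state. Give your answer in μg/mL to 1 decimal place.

k = ln2/t½ = ln2/22 ≈ 0.031507 h⁻¹; fraction remaining f = e^(−kτ) = e^(−0.031507×58) ≈ 0.1608.
Accumulation ratio R = 1/(1 − f) ≈ 1/0.8392 ≈ 1.1916.
Single-dose peak C₀ = D/Vd = 1013/107 ≈ 9.467 μg/mL.
Cmax,ss = C₀/(1 − f) ≈ 9.467/0.8392 ≈ 11.281 μg/mL.
Steady-state trough Cmin,ss = Cmax,ss·f ≈ 11.281 × 0.1608 ≈ 1.814 μg/mL.

1.8 μg/mL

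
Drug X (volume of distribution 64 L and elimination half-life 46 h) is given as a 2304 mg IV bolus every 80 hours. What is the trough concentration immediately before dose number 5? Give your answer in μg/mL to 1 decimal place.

f = (1/2)^(τ/t½) = (1/2)^(80/46) ≈ 0.2996.
C₀ = D/Vd = 2304/64 ≈ 36.000 μg/mL.
Before the 5th dose, 4 doses have been given. Superposition: Cmin = C₀·(f + f² + … + f^4).
≈ 36.000 × (0.2996 + 0.0898 + 0.0269 + 0.0081) ≈ 36.000 × 0.4244 ≈ 15.278 μg/mL.

15.3 μg/mL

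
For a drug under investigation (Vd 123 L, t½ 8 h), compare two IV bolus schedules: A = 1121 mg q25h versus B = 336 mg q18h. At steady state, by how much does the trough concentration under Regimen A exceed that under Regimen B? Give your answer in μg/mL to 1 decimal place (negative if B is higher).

Regimen A: f = (1/2)^(25/8) ≈ 0.1146; Cmin,ss = (1121/123)·f/(1−f) ≈ 1.180 μg/mL.
Regimen B: f = (1/2)^(18/8) ≈ 0.2102; Cmin,ss = (336/123)·f/(1−f) ≈ 0.727 μg/mL.
Difference ≈ 1.180 − 0.727 ≈ 0.453 μg/mL.

0.5 μg/mL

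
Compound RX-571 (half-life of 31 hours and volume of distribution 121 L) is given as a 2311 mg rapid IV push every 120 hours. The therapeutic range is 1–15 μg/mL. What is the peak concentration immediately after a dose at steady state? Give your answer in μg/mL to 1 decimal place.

k = ln2/t½ = ln2/31 ≈ 0.022360 h⁻¹; fraction remaining f = e^(−kτ) = e^(−0.022360×120) ≈ 0.0683.
Accumulation ratio R = 1/(1 − f) ≈ 1/0.9317 ≈ 1.0733.
Single-dose peak C₀ = D/Vd = 2311/121 ≈ 19.099 μg/mL.
Cmax,ss = C₀/(1 − f) ≈ 19.099/0.9317 ≈ 20.499 μg/mL.
Peak 20.5 μg/mL vs MTC 15 μg/mL: exceeds toxic threshold.

20.5 μg/mL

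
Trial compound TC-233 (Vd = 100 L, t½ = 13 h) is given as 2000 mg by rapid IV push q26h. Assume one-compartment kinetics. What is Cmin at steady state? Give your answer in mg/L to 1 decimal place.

The dosing interval is 2 half-lives, so f = 2^(−2) = 0.25.
Accumulation ratio R = 1/(1 − f) = 1/0.75 = 4/3.
Single-dose peak C₀ = D/Vd = 2000/100 = 20 mg/L.
Steady-state peak Cmax,ss = C₀·R = 20 × 4/3 ≈ 26.667 mg/L.
Steady-state trough Cmin,ss = Cmax,ss·f ≈ 26.667 × 0.25 ≈ 6.667 mg/L.

6.7 mg/L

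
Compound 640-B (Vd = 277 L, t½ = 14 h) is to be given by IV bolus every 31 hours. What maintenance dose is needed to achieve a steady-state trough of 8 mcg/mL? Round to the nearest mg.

τ/t½ = 31/14 ≈ 2.2143, so f = (1/2)^(31/14) ≈ 0.215493.
Cmin,ss = (D/Vd)·f/(1−f), so D = Cmin,ss·Vd·(1−f)/f.
D = 8 × 277 × (1−f)/f ≈ 8 × 277 × 3.64052 ≈ 8067.39 mg.

8067 mg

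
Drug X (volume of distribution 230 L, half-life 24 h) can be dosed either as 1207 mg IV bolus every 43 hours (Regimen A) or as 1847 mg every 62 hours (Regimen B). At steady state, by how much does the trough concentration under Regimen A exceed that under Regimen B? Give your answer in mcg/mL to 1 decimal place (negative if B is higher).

Regimen A: f = (1/2)^(43/24) ≈ 0.2888; Cmin,ss = (1207/230)·f/(1−f) ≈ 2.131 mcg/mL.
Regimen B: f = (1/2)^(62/24) ≈ 0.1669; Cmin,ss = (1847/230)·f/(1−f) ≈ 1.609 mcg/mL.
Difference ≈ 2.131 − 1.609 ≈ 0.522 mcg/mL.

0.5 mcg/mL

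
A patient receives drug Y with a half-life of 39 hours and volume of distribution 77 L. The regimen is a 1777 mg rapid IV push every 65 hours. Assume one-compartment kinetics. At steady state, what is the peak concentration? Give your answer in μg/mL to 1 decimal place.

33.7 μg/mL

k = ln2/t½ = ln2/39 ≈ 0.017773 h⁻¹; fraction remaining f = e^(−kτ) = e^(−0.017773×65) ≈ 0.3150.
Accumulation ratio R = 1/(1 − f) ≈ 1/0.6850 ≈ 1.4599.
Each bolus raises the concentration by D/Vd = 1777/77 ≈ 23.078 μg/mL.
Cmax,ss = C₀/(1 − f) ≈ 23.078/0.6850 ≈ 33.691 μg/mL.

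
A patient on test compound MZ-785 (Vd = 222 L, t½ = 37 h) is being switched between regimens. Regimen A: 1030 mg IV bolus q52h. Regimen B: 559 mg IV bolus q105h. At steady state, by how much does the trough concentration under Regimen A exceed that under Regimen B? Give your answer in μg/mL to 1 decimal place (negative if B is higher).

Regimen A: f = (1/2)^(52/37) ≈ 0.3775; Cmin,ss = (1030/222)·f/(1−f) ≈ 2.814 μg/mL.
Regimen B: f = (1/2)^(105/37) ≈ 0.1399; Cmin,ss = (559/222)·f/(1−f) ≈ 0.410 μg/mL.
Difference ≈ 2.814 − 0.410 ≈ 2.404 μg/mL.

2.4 μg/mL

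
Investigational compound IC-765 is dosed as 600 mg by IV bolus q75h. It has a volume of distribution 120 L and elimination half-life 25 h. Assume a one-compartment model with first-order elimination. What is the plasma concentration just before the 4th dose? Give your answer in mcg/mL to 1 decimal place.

f = (1/2)^(τ/t½) = (1/2)^(75/25) ≈ 0.1250.
C₀ = D/Vd = 600/120 ≈ 5.000 mcg/mL.
Before the 4th dose, 3 doses have been given. Superposition: Cmin = C₀·(f + f² + … + f^3).
≈ 5.000 × (0.1250 + 0.0156 + 0.0020) ≈ 5.000 × 0.1426 ≈ 0.713 mcg/mL.

0.7 mcg/mL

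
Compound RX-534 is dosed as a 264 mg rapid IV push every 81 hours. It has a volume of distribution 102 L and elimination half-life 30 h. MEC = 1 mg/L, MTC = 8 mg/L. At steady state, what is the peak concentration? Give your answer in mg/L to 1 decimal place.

τ/t½ = 81/30 ≈ 2.7, so fraction remaining f = (1/2)^(81/30) ≈ 0.1539.
At steady state, accumulation factor R = 1/(1 − e^(−kτ)) ≈ 1.1819.
Single-dose peak C₀ = D/Vd = 264/102 ≈ 2.588 mg/L.
Cmax,ss = C₀/(1 − f) ≈ 2.588/0.8461 ≈ 3.059 mg/L.
Peak 3.1 mg/L vs MTC 8 mg/L: below toxic threshold.

3.1 mg/L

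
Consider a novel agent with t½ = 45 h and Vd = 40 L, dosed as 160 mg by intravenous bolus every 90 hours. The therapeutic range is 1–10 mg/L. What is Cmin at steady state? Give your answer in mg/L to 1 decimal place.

1.3 mg/L

τ = 90 h = 2 half-lives, so f = (1/2)^2 = 0.25.
At steady state, R = 1/(1 − 0.25) = 4/3.
Single-dose peak C₀ = D/Vd = 160/40 = 4 mg/L.
Steady-state peak Cmax,ss = C₀·R = 4 × 4/3 ≈ 5.333 mg/L.
Steady-state trough Cmin,ss = Cmax,ss·f ≈ 5.333 × 0.25 ≈ 1.333 mg/L.
Trough 1.3 mg/L vs MEC 1 mg/L: adequate.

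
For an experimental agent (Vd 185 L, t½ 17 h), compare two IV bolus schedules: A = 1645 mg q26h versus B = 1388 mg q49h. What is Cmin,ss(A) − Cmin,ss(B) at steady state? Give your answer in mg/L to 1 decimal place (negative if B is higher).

3.5 mg/L

Regimen A: f = (1/2)^(26/17) ≈ 0.3464; Cmin,ss = (1645/185)·f/(1−f) ≈ 4.713 mg/L.
Regimen B: f = (1/2)^(49/17) ≈ 0.1356; Cmin,ss = (1388/185)·f/(1−f) ≈ 1.177 mg/L.
Difference ≈ 4.713 − 1.177 ≈ 3.536 mg/L.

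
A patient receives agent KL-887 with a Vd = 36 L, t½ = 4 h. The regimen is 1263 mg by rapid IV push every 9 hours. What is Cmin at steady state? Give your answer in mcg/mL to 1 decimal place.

9.3 mcg/mL

k = ln2/t½ = ln2/4 ≈ 0.173287 h⁻¹; fraction remaining f = e^(−kτ) = e^(−0.173287×9) ≈ 0.2102.
Accumulation ratio R = 1/(1 − f) ≈ 1/0.7898 ≈ 1.2661.
Each bolus raises the concentration by D/Vd = 1263/36 ≈ 35.083 mcg/mL.
Steady-state peak Cmax,ss = C₀·R ≈ 35.083 × 1.2661 ≈ 44.419 mcg/mL.
One interval later, Cmin,ss = Cmax,ss·e^(−kτ) ≈ 44.419 × 0.2102 ≈ 9.337 mcg/mL.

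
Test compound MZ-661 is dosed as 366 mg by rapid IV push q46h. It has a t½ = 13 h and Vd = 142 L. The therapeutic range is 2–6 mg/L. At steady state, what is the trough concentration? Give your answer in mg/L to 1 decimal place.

τ/t½ = 46/13 ≈ 3.5385, so fraction remaining f = (1/2)^(46/13) ≈ 0.0861.
Each bolus raises the concentration by D/Vd = 366/142 ≈ 2.577 mg/L.
Steady-state trough Cmin,ss = C₀·f/(1−f) ≈ 2.577 × 0.0861/0.9139 ≈ 0.243 mg/L.
Trough 0.2 mg/L vs MEC 2 mg/L: subtherapeutic.

0.2 mg/L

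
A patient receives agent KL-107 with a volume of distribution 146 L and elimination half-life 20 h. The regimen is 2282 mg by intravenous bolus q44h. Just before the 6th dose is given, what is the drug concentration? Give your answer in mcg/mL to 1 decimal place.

f = (1/2)^(τ/t½) = (1/2)^(44/20) ≈ 0.2176.
C₀ = D/Vd = 2282/146 ≈ 15.630 mcg/mL.
Before the 6th dose, 5 doses have been given. Superposition: Cmin = C₀·(f + f² + … + f^5).
≈ 15.630 × (0.2176 + 0.0473 + 0.0103 + 0.0022 + 0.0005) ≈ 15.630 × 0.2779 ≈ 4.344 mcg/mL.

4.3 mcg/mL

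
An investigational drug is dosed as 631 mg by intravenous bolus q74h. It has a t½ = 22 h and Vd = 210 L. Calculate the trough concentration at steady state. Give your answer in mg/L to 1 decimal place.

Over one 74-h interval, 74/22 ≈ 3.3636 half-lives elapse, leaving f ≈ 0.0972 of each dose.
Single-dose peak C₀ = D/Vd = 631/210 ≈ 3.005 mg/L.
Steady-state trough Cmin,ss = C₀·f/(1−f) ≈ 3.005 × 0.0972/0.9028 ≈ 0.324 mg/L.

0.3 mg/L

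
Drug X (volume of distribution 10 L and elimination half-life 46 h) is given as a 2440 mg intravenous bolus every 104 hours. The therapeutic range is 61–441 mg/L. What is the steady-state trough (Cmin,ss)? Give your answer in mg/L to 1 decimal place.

Over one 104-h interval, 104/46 ≈ 2.2609 half-lives elapse, leaving f ≈ 0.2086 of each dose.
Accumulation ratio R = 1/(1 − f) ≈ 1/0.7914 ≈ 1.2636.
Each bolus raises the concentration by D/Vd = 2440/10 ≈ 244.000 mg/L.
Steady-state peak Cmax,ss = C₀·R ≈ 244.000 × 1.2636 ≈ 308.318 mg/L.
Steady-state trough Cmin,ss = Cmax,ss·f ≈ 308.318 × 0.2086 ≈ 64.315 mg/L.
Trough 64.3 mg/L vs MEC 61 mg/L: adequate.

64.3 mg/L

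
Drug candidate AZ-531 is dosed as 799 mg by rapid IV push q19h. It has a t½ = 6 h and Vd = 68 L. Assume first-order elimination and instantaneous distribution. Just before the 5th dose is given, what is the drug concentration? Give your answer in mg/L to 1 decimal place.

f = (1/2)^(τ/t½) = (1/2)^(19/6) ≈ 0.1114.
C₀ = D/Vd = 799/68 ≈ 11.750 mg/L.
Before the 5th dose, 4 doses have been given. Superposition: Cmin = C₀·(f + f² + … + f^4).
≈ 11.750 × (0.1114 + 0.0124 + 0.0014 + 0.0002) ≈ 11.750 × 0.1254 ≈ 1.473 mg/L.

1.5 mg/L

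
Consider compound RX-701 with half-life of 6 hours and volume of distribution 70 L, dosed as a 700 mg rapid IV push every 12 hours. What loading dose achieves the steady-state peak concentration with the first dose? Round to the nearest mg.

933 mg

f = (1/2)^(12/6) ≈ 0.250000; accumulation ratio R = 1/(1−f) ≈ 1.33333.
Loading dose to hit Cmax,ss on first dose: D_load = D_maint·R ≈ 700 × 1.33333 ≈ 933.33 mg.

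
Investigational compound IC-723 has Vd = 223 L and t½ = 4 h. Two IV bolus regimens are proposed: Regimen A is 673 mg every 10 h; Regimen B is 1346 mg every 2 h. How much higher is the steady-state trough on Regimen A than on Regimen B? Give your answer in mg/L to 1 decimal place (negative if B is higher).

Regimen A: f = (1/2)^(10/4) ≈ 0.1768; Cmin,ss = (673/223)·f/(1−f) ≈ 0.648 mg/L.
Regimen B: f = (1/2)^(2/4) ≈ 0.7071; Cmin,ss = (1346/223)·f/(1−f) ≈ 14.571 mg/L.
Difference ≈ 0.648 − 14.571 ≈ -13.923 mg/L.

-13.9 mg/L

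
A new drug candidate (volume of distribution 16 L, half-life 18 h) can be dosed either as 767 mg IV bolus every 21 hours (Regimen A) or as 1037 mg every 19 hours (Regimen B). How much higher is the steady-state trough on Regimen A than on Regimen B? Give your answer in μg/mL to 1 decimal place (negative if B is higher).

-21.6 μg/mL

Regimen A: f = (1/2)^(21/18) ≈ 0.4454; Cmin,ss = (767/16)·f/(1−f) ≈ 38.499 μg/mL.
Regimen B: f = (1/2)^(19/18) ≈ 0.4811; Cmin,ss = (1037/16)·f/(1−f) ≈ 60.091 μg/mL.
Difference ≈ 38.499 − 60.091 ≈ -21.592 μg/mL.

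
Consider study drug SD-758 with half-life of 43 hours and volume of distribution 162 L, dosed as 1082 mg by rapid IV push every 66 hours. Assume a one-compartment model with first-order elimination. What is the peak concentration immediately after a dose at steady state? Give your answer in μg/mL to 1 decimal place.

10.2 μg/mL

τ/t½ = 66/43 ≈ 1.5349, so fraction remaining f = (1/2)^(66/43) ≈ 0.3451.
Accumulation ratio R = 1/(1 − f) ≈ 1/0.6549 ≈ 1.5270.
Single-dose peak C₀ = D/Vd = 1082/162 ≈ 6.679 μg/mL.
Cmax,ss = C₀/(1 − f) ≈ 6.679/0.6549 ≈ 10.199 μg/mL.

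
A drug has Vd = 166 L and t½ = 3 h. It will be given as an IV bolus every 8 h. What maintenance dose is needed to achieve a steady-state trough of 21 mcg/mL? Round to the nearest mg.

18649 mg

τ/t½ = 8/3 ≈ 2.6667, so f = (1/2)^(8/3) ≈ 0.157490.
Cmin,ss = (D/Vd)·f/(1−f), so D = Cmin,ss·Vd·(1−f)/f.
D = 21 × 166 × (1−f)/f ≈ 21 × 166 × 5.34961 ≈ 18648.74 mg.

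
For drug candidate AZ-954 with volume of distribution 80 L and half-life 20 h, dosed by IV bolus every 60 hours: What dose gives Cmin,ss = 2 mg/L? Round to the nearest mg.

1120 mg

τ/t½ = 60/20 ≈ 3, so f = (1/2)^(60/20) ≈ 0.125000.
Cmin,ss = (D/Vd)·f/(1−f), so D = Cmin,ss·Vd·(1−f)/f.
D = 2 × 80 × (1−f)/f ≈ 2 × 80 × 7.00000 ≈ 1120.00 mg.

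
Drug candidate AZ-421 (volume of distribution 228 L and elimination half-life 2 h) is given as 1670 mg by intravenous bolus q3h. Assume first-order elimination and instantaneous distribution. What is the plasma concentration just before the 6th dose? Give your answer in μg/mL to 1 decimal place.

4.0 μg/mL

f = (1/2)^(τ/t½) = (1/2)^(3/2) ≈ 0.3536.
C₀ = D/Vd = 1670/228 ≈ 7.325 μg/mL.
Before the 6th dose, 5 doses have been given. Superposition: Cmin = C₀·(f + f² + … + f^5).
≈ 7.325 × (0.3536 + 0.1250 + 0.0442 + 0.0156 + 0.0055) ≈ 7.325 × 0.5439 ≈ 3.984 μg/mL.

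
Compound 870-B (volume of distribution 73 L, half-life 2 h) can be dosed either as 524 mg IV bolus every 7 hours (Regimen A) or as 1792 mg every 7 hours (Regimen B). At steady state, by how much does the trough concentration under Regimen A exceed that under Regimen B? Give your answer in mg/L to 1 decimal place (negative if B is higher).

-1.7 mg/L

Regimen A: f = (1/2)^(7/2) ≈ 0.0884; Cmin,ss = (524/73)·f/(1−f) ≈ 0.696 mg/L.
Regimen B: f = (1/2)^(7/2) ≈ 0.0884; Cmin,ss = (1792/73)·f/(1−f) ≈ 2.380 mg/L.
Difference ≈ 0.696 − 2.380 ≈ -1.684 mg/L.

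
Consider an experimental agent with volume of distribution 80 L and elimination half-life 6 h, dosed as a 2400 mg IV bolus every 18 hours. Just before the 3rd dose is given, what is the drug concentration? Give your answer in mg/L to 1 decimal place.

4.2 mg/L

f = (1/2)^(τ/t½) = (1/2)^(18/6) ≈ 0.1250.
C₀ = D/Vd = 2400/80 ≈ 30.000 mg/L.
Before the 3rd dose, 2 doses have been given. Superposition: Cmin = C₀·(f + f²).
≈ 30.000 × (0.1250 + 0.0156) ≈ 30.000 × 0.1406 ≈ 4.218 mg/L.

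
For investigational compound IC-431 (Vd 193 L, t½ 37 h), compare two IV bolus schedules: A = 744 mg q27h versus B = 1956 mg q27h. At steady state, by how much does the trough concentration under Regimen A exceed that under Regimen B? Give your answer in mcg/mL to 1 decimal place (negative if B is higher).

Regimen A: f = (1/2)^(27/37) ≈ 0.6030; Cmin,ss = (744/193)·f/(1−f) ≈ 5.855 mcg/mL.
Regimen B: f = (1/2)^(27/37) ≈ 0.6030; Cmin,ss = (1956/193)·f/(1−f) ≈ 15.394 mcg/mL.
Difference ≈ 5.855 − 15.394 ≈ -9.539 mcg/mL.

-9.5 mcg/mL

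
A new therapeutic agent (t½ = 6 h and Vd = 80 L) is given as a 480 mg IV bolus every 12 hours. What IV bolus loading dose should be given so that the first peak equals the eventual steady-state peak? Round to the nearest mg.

f = (1/2)^(12/6) ≈ 0.250000; accumulation ratio R = 1/(1−f) ≈ 1.33333.
Loading dose to hit Cmax,ss on first dose: D_load = D_maint·R ≈ 480 × 1.33333 ≈ 640.00 mg.

640 mg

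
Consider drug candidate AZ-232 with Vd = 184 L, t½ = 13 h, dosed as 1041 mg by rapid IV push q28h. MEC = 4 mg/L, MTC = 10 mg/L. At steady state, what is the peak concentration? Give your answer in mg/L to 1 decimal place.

Over one 28-h interval, 28/13 ≈ 2.1538 half-lives elapse, leaving f ≈ 0.2247 of each dose.
Accumulation ratio R = 1/(1 − f) ≈ 1/0.7753 ≈ 1.2898.
Each bolus raises the concentration by D/Vd = 1041/184 ≈ 5.658 mg/L.
Steady-state peak Cmax,ss = C₀·R ≈ 5.658 × 1.2898 ≈ 7.298 mg/L.
Peak 7.3 mg/L vs MTC 10 mg/L: below toxic threshold.

7.3 mg/L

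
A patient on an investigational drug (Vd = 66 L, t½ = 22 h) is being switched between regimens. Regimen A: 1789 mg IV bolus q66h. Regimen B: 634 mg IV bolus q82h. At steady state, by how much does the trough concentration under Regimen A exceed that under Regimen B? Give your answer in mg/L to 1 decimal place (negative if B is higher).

Regimen A: f = (1/2)^(66/22) ≈ 0.1250; Cmin,ss = (1789/66)·f/(1−f) ≈ 3.872 mg/L.
Regimen B: f = (1/2)^(82/22) ≈ 0.0755; Cmin,ss = (634/66)·f/(1−f) ≈ 0.784 mg/L.
Difference ≈ 3.872 − 0.784 ≈ 3.088 mg/L.

3.1 mg/L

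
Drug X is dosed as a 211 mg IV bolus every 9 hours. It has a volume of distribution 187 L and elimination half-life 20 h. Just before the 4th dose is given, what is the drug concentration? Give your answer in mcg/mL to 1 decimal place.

f = (1/2)^(τ/t½) = (1/2)^(9/20) ≈ 0.7320.
C₀ = D/Vd = 211/187 ≈ 1.128 mcg/mL.
Before the 4th dose, 3 doses have been given. Superposition: Cmin = C₀·(f + f² + … + f^3).
≈ 1.128 × (0.7320 + 0.5358 + 0.3922) ≈ 1.128 × 1.6600 ≈ 1.872 mcg/mL.

1.9 mcg/mL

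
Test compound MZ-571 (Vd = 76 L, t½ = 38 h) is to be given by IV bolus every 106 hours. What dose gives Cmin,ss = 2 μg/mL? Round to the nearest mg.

τ/t½ = 106/38 ≈ 2.7895, so f = (1/2)^(106/38) ≈ 0.144639.
Cmin,ss = (D/Vd)·f/(1−f), so D = Cmin,ss·Vd·(1−f)/f.
D = 2 × 76 × (1−f)/f ≈ 2 × 76 × 5.91376 ≈ 898.89 mg.

899 mg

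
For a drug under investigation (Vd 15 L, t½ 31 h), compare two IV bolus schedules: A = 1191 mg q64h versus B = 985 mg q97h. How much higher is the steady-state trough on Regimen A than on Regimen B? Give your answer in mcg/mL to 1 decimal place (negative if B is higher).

16.5 mcg/mL

Regimen A: f = (1/2)^(64/31) ≈ 0.2391; Cmin,ss = (1191/15)·f/(1−f) ≈ 24.950 mcg/mL.
Regimen B: f = (1/2)^(97/31) ≈ 0.1143; Cmin,ss = (985/15)·f/(1−f) ≈ 8.474 mcg/mL.
Difference ≈ 24.950 − 8.474 ≈ 16.476 mcg/mL.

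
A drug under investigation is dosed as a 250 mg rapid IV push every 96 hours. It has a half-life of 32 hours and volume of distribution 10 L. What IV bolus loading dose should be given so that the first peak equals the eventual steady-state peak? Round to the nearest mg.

f = (1/2)^(96/32) ≈ 0.125000; accumulation ratio R = 1/(1−f) ≈ 1.14286.
Loading dose to hit Cmax,ss on first dose: D_load = D_maint·R ≈ 250 × 1.14286 ≈ 285.71 mg.

286 mg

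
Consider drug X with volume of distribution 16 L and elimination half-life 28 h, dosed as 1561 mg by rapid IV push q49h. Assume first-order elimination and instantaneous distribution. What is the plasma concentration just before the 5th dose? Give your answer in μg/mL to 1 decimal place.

f = (1/2)^(τ/t½) = (1/2)^(49/28) ≈ 0.2973.
C₀ = D/Vd = 1561/16 ≈ 97.562 μg/mL.
Before the 5th dose, 4 doses have been given. Superposition: Cmin = C₀·(f + f² + … + f^4).
≈ 97.562 × (0.2973 + 0.0884 + 0.0263 + 0.0078) ≈ 97.562 × 0.4198 ≈ 40.957 μg/mL.

41.0 μg/mL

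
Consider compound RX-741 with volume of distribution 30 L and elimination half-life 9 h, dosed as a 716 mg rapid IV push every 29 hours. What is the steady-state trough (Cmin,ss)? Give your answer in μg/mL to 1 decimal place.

2.9 μg/mL

τ/t½ = 29/9 ≈ 3.2222, so fraction remaining f = (1/2)^(29/9) ≈ 0.1072.
Accumulation ratio R = 1/(1 − f) ≈ 1/0.8928 ≈ 1.1201.
Each bolus raises the concentration by D/Vd = 716/30 ≈ 23.867 μg/mL.
Cmax,ss = C₀/(1 − f) ≈ 23.867/0.8928 ≈ 26.733 μg/mL.
Steady-state trough Cmin,ss = Cmax,ss·f ≈ 26.733 × 0.1072 ≈ 2.866 μg/mL.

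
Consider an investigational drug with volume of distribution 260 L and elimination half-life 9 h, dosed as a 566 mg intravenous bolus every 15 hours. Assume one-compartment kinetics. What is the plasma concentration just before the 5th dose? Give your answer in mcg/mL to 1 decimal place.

f = (1/2)^(τ/t½) = (1/2)^(15/9) ≈ 0.3150.
C₀ = D/Vd = 566/260 ≈ 2.177 mcg/mL.
Before the 5th dose, 4 doses have been given. Superposition: Cmin = C₀·(f + f² + … + f^4).
≈ 2.177 × (0.3150 + 0.0992 + 0.0313 + 0.0098) ≈ 2.177 × 0.4553 ≈ 0.991 mcg/mL.

1.0 mcg/mL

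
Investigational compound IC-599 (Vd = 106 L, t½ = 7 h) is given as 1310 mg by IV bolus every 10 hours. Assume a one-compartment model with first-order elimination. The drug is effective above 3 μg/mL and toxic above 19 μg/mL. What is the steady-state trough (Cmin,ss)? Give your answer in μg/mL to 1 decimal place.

7.3 μg/mL

Over one 10-h interval, 10/7 ≈ 1.4286 half-lives elapse, leaving f ≈ 0.3715 of each dose.
Single-dose peak C₀ = D/Vd = 1310/106 ≈ 12.358 μg/mL.
Steady-state trough Cmin,ss = C₀·f/(1−f) ≈ 12.358 × 0.3715/0.6285 ≈ 7.305 μg/mL.
Trough 7.3 μg/mL vs MEC 3 μg/mL: adequate.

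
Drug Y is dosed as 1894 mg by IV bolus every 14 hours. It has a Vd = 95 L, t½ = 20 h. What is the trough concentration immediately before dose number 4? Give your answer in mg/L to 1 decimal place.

24.5 mg/L

f = (1/2)^(τ/t½) = (1/2)^(14/20) ≈ 0.6156.
C₀ = D/Vd = 1894/95 ≈ 19.937 mg/L.
Before the 4th dose, 3 doses have been given. Superposition: Cmin = C₀·(f + f² + … + f^3).
≈ 19.937 × (0.6156 + 0.3790 + 0.2333) ≈ 19.937 × 1.2279 ≈ 24.481 mg/L.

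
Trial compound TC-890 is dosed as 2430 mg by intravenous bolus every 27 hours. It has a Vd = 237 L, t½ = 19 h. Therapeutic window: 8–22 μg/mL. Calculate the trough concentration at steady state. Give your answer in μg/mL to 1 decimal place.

6.1 μg/mL

Over one 27-h interval, 27/19 ≈ 1.4211 half-lives elapse, leaving f ≈ 0.3734 of each dose.
At steady state, accumulation factor R = 1/(1 − e^(−kτ)) ≈ 1.5959.
Each bolus raises the concentration by D/Vd = 2430/237 ≈ 10.253 μg/mL.
Steady-state peak Cmax,ss = C₀·R ≈ 10.253 × 1.5959 ≈ 16.363 μg/mL.
Steady-state trough Cmin,ss = Cmax,ss·f ≈ 16.363 × 0.3734 ≈ 6.110 μg/mL.
Trough 6.1 μg/mL vs MEC 8 μg/mL: subtherapeutic.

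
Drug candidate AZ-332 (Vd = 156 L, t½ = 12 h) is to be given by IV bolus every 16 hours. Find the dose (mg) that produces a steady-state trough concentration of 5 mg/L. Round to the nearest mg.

1185 mg

τ/t½ = 16/12 ≈ 1.3333, so f = (1/2)^(16/12) ≈ 0.396850.
Cmin,ss = (D/Vd)·f/(1−f), so D = Cmin,ss·Vd·(1−f)/f.
D = 5 × 156 × (1−f)/f ≈ 5 × 156 × 1.51984 ≈ 1185.48 mg.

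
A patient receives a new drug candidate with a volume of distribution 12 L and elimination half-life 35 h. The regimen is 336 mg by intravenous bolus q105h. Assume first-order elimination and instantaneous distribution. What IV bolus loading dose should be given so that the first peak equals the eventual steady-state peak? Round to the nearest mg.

384 mg

f = (1/2)^(105/35) ≈ 0.125000; accumulation ratio R = 1/(1−f) ≈ 1.14286.
Loading dose to hit Cmax,ss on first dose: D_load = D_maint·R ≈ 336 × 1.14286 ≈ 384.00 mg.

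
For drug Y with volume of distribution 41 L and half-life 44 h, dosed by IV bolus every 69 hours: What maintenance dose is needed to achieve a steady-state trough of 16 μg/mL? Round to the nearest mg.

1289 mg

τ/t½ = 69/44 ≈ 1.5682, so f = (1/2)^(69/44) ≈ 0.337233.
Cmin,ss = (D/Vd)·f/(1−f), so D = Cmin,ss·Vd·(1−f)/f.
D = 16 × 41 × (1−f)/f ≈ 16 × 41 × 1.96531 ≈ 1289.24 mg.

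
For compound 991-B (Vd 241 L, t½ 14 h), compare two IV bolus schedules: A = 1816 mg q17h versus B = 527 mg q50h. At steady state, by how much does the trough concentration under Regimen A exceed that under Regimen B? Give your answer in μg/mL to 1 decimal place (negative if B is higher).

Regimen A: f = (1/2)^(17/14) ≈ 0.4310; Cmin,ss = (1816/241)·f/(1−f) ≈ 5.708 μg/mL.
Regimen B: f = (1/2)^(50/14) ≈ 0.0841; Cmin,ss = (527/241)·f/(1−f) ≈ 0.201 μg/mL.
Difference ≈ 5.708 − 0.201 ≈ 5.507 μg/mL.

5.5 μg/mL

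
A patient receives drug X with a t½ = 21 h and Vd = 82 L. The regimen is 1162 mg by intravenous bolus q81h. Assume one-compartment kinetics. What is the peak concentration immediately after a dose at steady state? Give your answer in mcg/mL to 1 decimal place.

15.2 mcg/mL

τ/t½ = 81/21 ≈ 3.8571, so fraction remaining f = (1/2)^(81/21) ≈ 0.0690.
At steady state, accumulation factor R = 1/(1 − e^(−kτ)) ≈ 1.0741.
Single-dose peak C₀ = D/Vd = 1162/82 ≈ 14.171 mcg/mL.
Steady-state peak Cmax,ss = C₀·R ≈ 14.171 × 1.0741 ≈ 15.221 mcg/mL.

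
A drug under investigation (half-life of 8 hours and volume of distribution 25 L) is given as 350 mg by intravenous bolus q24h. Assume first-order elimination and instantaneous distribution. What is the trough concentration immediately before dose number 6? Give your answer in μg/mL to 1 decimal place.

f = (1/2)^(τ/t½) = (1/2)^(24/8) ≈ 0.1250.
C₀ = D/Vd = 350/25 ≈ 14.000 μg/mL.
Before the 6th dose, 5 doses have been given. Superposition: Cmin = C₀·(f + f² + … + f^5).
≈ 14.000 × (0.1250 + 0.0156 + 0.0020 + 0.0002 + 0.0000) ≈ 14.000 × 0.1428 ≈ 1.999 μg/mL.

2.0 μg/mL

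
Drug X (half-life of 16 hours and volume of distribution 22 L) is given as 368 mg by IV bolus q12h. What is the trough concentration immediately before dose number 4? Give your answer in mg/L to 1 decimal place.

19.4 mg/L

f = (1/2)^(τ/t½) = (1/2)^(12/16) ≈ 0.5946.
C₀ = D/Vd = 368/22 ≈ 16.727 mg/L.
Before the 4th dose, 3 doses have been given. Superposition: Cmin = C₀·(f + f² + … + f^3).
≈ 16.727 × (0.5946 + 0.3535 + 0.2102) ≈ 16.727 × 1.1583 ≈ 19.375 mg/L.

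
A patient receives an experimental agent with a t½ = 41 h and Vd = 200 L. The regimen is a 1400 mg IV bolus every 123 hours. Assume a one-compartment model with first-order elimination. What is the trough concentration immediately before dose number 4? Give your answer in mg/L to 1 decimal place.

1.0 mg/L

f = (1/2)^(τ/t½) = (1/2)^(123/41) ≈ 0.1250.
C₀ = D/Vd = 1400/200 ≈ 7.000 mg/L.
Before the 4th dose, 3 doses have been given. Superposition: Cmin = C₀·(f + f² + … + f^3).
≈ 7.000 × (0.1250 + 0.0156 + 0.0020) ≈ 7.000 × 0.1426 ≈ 0.998 mg/L.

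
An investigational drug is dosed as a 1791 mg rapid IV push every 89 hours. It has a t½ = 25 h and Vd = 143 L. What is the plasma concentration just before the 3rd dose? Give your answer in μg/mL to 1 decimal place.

1.2 μg/mL

f = (1/2)^(τ/t½) = (1/2)^(89/25) ≈ 0.0848.
C₀ = D/Vd = 1791/143 ≈ 12.524 μg/mL.
Before the 3rd dose, 2 doses have been given. Superposition: Cmin = C₀·(f + f²).
≈ 12.524 × (0.0848 + 0.0072) ≈ 12.524 × 0.0920 ≈ 1.152 μg/mL.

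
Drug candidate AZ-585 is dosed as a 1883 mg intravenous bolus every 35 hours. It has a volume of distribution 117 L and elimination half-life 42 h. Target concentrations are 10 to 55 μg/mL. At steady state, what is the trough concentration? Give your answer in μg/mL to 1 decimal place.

τ/t½ = 35/42 ≈ 0.83333, so fraction remaining f = (1/2)^(35/42) ≈ 0.5612.
Single-dose peak C₀ = D/Vd = 1883/117 ≈ 16.094 μg/mL.
Steady-state trough Cmin,ss = C₀·f/(1−f) ≈ 16.094 × 0.5612/0.4388 ≈ 20.583 μg/mL.
Trough 20.6 μg/mL vs MEC 10 μg/mL: adequate.

20.6 μg/mL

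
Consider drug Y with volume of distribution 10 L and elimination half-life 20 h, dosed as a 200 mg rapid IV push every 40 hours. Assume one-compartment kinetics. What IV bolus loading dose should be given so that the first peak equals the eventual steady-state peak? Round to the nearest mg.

f = (1/2)^(40/20) ≈ 0.250000; accumulation ratio R = 1/(1−f) ≈ 1.33333.
Loading dose to hit Cmax,ss on first dose: D_load = D_maint·R ≈ 200 × 1.33333 ≈ 266.67 mg.

267 mg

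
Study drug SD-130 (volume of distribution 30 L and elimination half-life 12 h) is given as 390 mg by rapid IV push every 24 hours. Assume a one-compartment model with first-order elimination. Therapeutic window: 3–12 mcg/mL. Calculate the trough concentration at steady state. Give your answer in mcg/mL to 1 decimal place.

τ = 24 h = 2 half-lives, so f = (1/2)^2 = 0.25.
Accumulation ratio R = 1/(1 − f) = 1/0.75 = 4/3.
Single-dose peak C₀ = D/Vd = 390/30 = 13 mcg/mL.
Steady-state peak Cmax,ss = C₀·R = 13 × 4/3 ≈ 17.333 mcg/mL.
Steady-state trough Cmin,ss = Cmax,ss·f ≈ 17.333 × 0.25 ≈ 4.333 mcg/mL.
Trough 4.3 mcg/mL vs MEC 3 mcg/mL: adequate.

4.3 mcg/mL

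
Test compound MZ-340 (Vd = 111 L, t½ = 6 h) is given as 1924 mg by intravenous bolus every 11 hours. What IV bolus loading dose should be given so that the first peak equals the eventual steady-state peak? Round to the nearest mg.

2675 mg

f = (1/2)^(11/6) ≈ 0.280616; accumulation ratio R = 1/(1−f) ≈ 1.39008.
Loading dose to hit Cmax,ss on first dose: D_load = D_maint·R ≈ 1924 × 1.39008 ≈ 2674.51 mg.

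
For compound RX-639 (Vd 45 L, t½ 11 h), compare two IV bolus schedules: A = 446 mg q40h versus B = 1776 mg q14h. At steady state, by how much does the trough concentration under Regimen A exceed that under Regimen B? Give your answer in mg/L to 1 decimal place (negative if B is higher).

-27.0 mg/L

Regimen A: f = (1/2)^(40/11) ≈ 0.0804; Cmin,ss = (446/45)·f/(1−f) ≈ 0.867 mg/L.
Regimen B: f = (1/2)^(14/11) ≈ 0.4139; Cmin,ss = (1776/45)·f/(1−f) ≈ 27.871 mg/L.
Difference ≈ 0.867 − 27.871 ≈ -27.004 mg/L.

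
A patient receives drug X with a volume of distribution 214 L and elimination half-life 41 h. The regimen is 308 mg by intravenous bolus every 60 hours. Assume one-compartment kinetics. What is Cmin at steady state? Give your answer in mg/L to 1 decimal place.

0.8 mg/L

τ/t½ = 60/41 ≈ 1.4634, so fraction remaining f = (1/2)^(60/41) ≈ 0.3626.
At steady state, accumulation factor R = 1/(1 − e^(−kτ)) ≈ 1.5689.
Single-dose peak C₀ = D/Vd = 308/214 ≈ 1.439 mg/L.
Cmax,ss = C₀/(1 − f) ≈ 1.439/0.6374 ≈ 2.258 mg/L.
Steady-state trough Cmin,ss = Cmax,ss·f ≈ 2.258 × 0.3626 ≈ 0.819 mg/L.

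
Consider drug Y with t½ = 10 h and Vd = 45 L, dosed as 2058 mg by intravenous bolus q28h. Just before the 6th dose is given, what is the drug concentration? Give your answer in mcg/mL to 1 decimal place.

7.7 mcg/mL

f = (1/2)^(τ/t½) = (1/2)^(28/10) ≈ 0.1436.
C₀ = D/Vd = 2058/45 ≈ 45.733 mcg/mL.
Before the 6th dose, 5 doses have been given. Superposition: Cmin = C₀·(f + f² + … + f^5).
≈ 45.733 × (0.1436 + 0.0206 + 0.0030 + 0.0004 + 0.0001) ≈ 45.733 × 0.1677 ≈ 7.669 mcg/mL.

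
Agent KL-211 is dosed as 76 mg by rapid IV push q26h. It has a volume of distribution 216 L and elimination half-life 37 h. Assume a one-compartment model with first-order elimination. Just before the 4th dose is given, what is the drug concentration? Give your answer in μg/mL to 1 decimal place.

f = (1/2)^(τ/t½) = (1/2)^(26/37) ≈ 0.6144.
C₀ = D/Vd = 76/216 ≈ 0.352 μg/mL.
Before the 4th dose, 3 doses have been given. Superposition: Cmin = C₀·(f + f² + … + f^3).
≈ 0.352 × (0.6144 + 0.3775 + 0.2319) ≈ 0.352 × 1.2238 ≈ 0.431 μg/mL.

0.4 μg/mL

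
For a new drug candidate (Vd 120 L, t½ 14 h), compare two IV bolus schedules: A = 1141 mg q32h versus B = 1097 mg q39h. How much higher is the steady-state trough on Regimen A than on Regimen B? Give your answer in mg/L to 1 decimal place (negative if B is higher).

0.9 mg/L

Regimen A: f = (1/2)^(32/14) ≈ 0.2051; Cmin,ss = (1141/120)·f/(1−f) ≈ 2.453 mg/L.
Regimen B: f = (1/2)^(39/14) ≈ 0.1450; Cmin,ss = (1097/120)·f/(1−f) ≈ 1.550 mg/L.
Difference ≈ 2.453 − 1.550 ≈ 0.903 mg/L.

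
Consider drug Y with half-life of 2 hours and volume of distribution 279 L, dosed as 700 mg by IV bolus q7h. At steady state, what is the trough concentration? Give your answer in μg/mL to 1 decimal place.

k = ln2/t½ = ln2/2 ≈ 0.346574 h⁻¹; fraction remaining f = e^(−kτ) = e^(−0.346574×7) ≈ 0.0884.
At steady state, accumulation factor R = 1/(1 − e^(−kτ)) ≈ 1.0970.
Each bolus raises the concentration by D/Vd = 700/279 ≈ 2.509 μg/mL.
Steady-state peak Cmax,ss = C₀·R ≈ 2.509 × 1.0970 ≈ 2.752 μg/mL.
One interval later, Cmin,ss = Cmax,ss·e^(−kτ) ≈ 2.752 × 0.0884 ≈ 0.243 μg/mL.

0.2 μg/mL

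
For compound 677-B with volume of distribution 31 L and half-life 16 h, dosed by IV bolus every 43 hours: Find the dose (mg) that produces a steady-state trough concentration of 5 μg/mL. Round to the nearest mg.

τ/t½ = 43/16 ≈ 2.6875, so f = (1/2)^(43/16) ≈ 0.155232.
Cmin,ss = (D/Vd)·f/(1−f), so D = Cmin,ss·Vd·(1−f)/f.
D = 5 × 31 × (1−f)/f ≈ 5 × 31 × 5.44197 ≈ 843.51 mg.

844 mg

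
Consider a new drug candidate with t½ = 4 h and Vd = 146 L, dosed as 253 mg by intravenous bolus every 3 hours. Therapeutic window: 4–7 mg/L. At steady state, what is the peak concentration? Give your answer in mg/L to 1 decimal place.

k = ln2/t½ = ln2/4 ≈ 0.173287 h⁻¹; fraction remaining f = e^(−kτ) = e^(−0.173287×3) ≈ 0.5946.
Accumulation ratio R = 1/(1 − f) ≈ 1/0.4054 ≈ 2.4667.
Each bolus raises the concentration by D/Vd = 253/146 ≈ 1.733 mg/L.
Cmax,ss = C₀/(1 − f) ≈ 1.733/0.4054 ≈ 4.275 mg/L.
Peak 4.3 mg/L vs MTC 7 mg/L: below toxic threshold.

4.3 mg/L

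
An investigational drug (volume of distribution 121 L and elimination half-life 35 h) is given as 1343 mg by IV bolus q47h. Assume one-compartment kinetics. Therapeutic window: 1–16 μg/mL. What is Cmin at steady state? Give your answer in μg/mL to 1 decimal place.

k = ln2/t½ = ln2/35 ≈ 0.019804 h⁻¹; fraction remaining f = e^(−kτ) = e^(−0.019804×47) ≈ 0.3942.
At steady state, accumulation factor R = 1/(1 − e^(−kτ)) ≈ 1.6507.
Each bolus raises the concentration by D/Vd = 1343/121 ≈ 11.099 μg/mL.
Steady-state peak Cmax,ss = C₀·R ≈ 11.099 × 1.6507 ≈ 18.321 μg/mL.
One interval later, Cmin,ss = Cmax,ss·e^(−kτ) ≈ 18.321 × 0.3942 ≈ 7.222 μg/mL.
Trough 7.2 μg/mL vs MEC 1 μg/mL: adequate.

7.2 μg/mL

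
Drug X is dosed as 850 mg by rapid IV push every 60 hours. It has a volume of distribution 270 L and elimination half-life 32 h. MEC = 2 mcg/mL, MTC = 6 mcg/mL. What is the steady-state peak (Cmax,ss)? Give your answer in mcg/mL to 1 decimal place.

k = ln2/t½ = ln2/32 ≈ 0.021661 h⁻¹; fraction remaining f = e^(−kτ) = e^(−0.021661×60) ≈ 0.2726.
Accumulation ratio R = 1/(1 − f) ≈ 1/0.7274 ≈ 1.3748.
Each bolus raises the concentration by D/Vd = 850/270 ≈ 3.148 mcg/mL.
Steady-state peak Cmax,ss = C₀·R ≈ 3.148 × 1.3748 ≈ 4.328 mcg/mL.
Peak 4.3 mcg/mL vs MTC 6 mcg/mL: below toxic threshold.

4.3 mcg/mL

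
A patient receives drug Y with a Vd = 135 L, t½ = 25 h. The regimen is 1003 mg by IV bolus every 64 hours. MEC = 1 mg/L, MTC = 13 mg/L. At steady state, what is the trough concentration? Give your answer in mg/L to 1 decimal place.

1.5 mg/L

τ/t½ = 64/25 ≈ 2.56, so fraction remaining f = (1/2)^(64/25) ≈ 0.1696.
Accumulation ratio R = 1/(1 − f) ≈ 1/0.8304 ≈ 1.2042.
Each bolus raises the concentration by D/Vd = 1003/135 ≈ 7.430 mg/L.
Steady-state peak Cmax,ss = C₀·R ≈ 7.430 × 1.2042 ≈ 8.947 mg/L.
One interval later, Cmin,ss = Cmax,ss·e^(−kτ) ≈ 8.947 × 0.1696 ≈ 1.517 mg/L.
Trough 1.5 mg/L vs MEC 1 mg/L: adequate.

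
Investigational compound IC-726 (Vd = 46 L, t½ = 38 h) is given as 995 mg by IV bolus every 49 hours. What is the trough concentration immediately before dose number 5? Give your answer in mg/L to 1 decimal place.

f = (1/2)^(τ/t½) = (1/2)^(49/38) ≈ 0.4091.
C₀ = D/Vd = 995/46 ≈ 21.630 mg/L.
Before the 5th dose, 4 doses have been given. Superposition: Cmin = C₀·(f + f² + … + f^4).
≈ 21.630 × (0.4091 + 0.1674 + 0.0685 + 0.0280) ≈ 21.630 × 0.6730 ≈ 14.557 mg/L.

14.6 mg/L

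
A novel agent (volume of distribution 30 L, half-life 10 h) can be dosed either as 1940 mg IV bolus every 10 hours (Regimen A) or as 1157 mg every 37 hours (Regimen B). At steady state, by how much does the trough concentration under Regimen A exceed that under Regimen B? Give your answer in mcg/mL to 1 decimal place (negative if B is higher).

Regimen A: f = (1/2)^(10/10) ≈ 0.5000; Cmin,ss = (1940/30)·f/(1−f) ≈ 64.667 mcg/mL.
Regimen B: f = (1/2)^(37/10) ≈ 0.0769; Cmin,ss = (1157/30)·f/(1−f) ≈ 3.213 mcg/mL.
Difference ≈ 64.667 − 3.213 ≈ 61.454 mcg/mL.

61.5 mcg/mL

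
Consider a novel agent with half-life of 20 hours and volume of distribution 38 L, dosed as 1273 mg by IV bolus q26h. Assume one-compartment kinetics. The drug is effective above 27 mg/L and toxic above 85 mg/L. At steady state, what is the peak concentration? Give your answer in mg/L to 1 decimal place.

k = ln2/t½ = ln2/20 ≈ 0.034657 h⁻¹; fraction remaining f = e^(−kτ) = e^(−0.034657×26) ≈ 0.4061.
Accumulation ratio R = 1/(1 − f) ≈ 1/0.5939 ≈ 1.6838.
Single-dose peak C₀ = D/Vd = 1273/38 ≈ 33.500 mg/L.
Cmax,ss = C₀/(1 − f) ≈ 33.500/0.5939 ≈ 56.407 mg/L.
Peak 56.4 mg/L vs MTC 85 mg/L: below toxic threshold.

56.4 mg/L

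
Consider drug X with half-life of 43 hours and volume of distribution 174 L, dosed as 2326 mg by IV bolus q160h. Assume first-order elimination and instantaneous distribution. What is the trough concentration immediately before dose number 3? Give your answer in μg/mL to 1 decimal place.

f = (1/2)^(τ/t½) = (1/2)^(160/43) ≈ 0.0758.
C₀ = D/Vd = 2326/174 ≈ 13.368 μg/mL.
Before the 3rd dose, 2 doses have been given. Superposition: Cmin = C₀·(f + f²).
≈ 13.368 × (0.0758 + 0.0057) ≈ 13.368 × 0.0815 ≈ 1.089 μg/mL.

1.1 μg/mL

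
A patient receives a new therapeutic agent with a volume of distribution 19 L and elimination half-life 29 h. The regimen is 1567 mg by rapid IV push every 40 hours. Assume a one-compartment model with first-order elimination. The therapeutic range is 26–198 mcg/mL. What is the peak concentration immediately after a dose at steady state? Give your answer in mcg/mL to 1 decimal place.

τ/t½ = 40/29 ≈ 1.3793, so fraction remaining f = (1/2)^(40/29) ≈ 0.3844.
Accumulation ratio R = 1/(1 − f) ≈ 1/0.6156 ≈ 1.6244.
Each bolus raises the concentration by D/Vd = 1567/19 ≈ 82.474 mcg/mL.
Steady-state peak Cmax,ss = C₀·R ≈ 82.474 × 1.6244 ≈ 133.971 mcg/mL.
Peak 134.0 mcg/mL vs MTC 198 mcg/mL: below toxic threshold.

134.0 mcg/mL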